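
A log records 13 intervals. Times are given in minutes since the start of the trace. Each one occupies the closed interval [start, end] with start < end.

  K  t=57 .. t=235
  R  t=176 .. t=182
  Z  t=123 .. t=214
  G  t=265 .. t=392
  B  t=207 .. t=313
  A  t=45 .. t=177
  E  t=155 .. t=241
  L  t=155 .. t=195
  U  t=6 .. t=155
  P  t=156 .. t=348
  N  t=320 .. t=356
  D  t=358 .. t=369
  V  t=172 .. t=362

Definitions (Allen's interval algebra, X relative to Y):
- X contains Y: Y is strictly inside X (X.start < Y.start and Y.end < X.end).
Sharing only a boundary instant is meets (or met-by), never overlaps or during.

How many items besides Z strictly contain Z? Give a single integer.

Target Z = [t=123, t=214].
A [t=45, t=177] → overlaps → no.
B [t=207, t=313] → overlapped-by → no.
D [t=358, t=369] → after → no.
E [t=155, t=241] → overlapped-by → no.
G [t=265, t=392] → after → no.
K [t=57, t=235] → contains → counts.
L [t=155, t=195] → during → no.
N [t=320, t=356] → after → no.
P [t=156, t=348] → overlapped-by → no.
R [t=176, t=182] → during → no.
U [t=6, t=155] → overlaps → no.
V [t=172, t=362] → overlapped-by → no.
Total: 1.

1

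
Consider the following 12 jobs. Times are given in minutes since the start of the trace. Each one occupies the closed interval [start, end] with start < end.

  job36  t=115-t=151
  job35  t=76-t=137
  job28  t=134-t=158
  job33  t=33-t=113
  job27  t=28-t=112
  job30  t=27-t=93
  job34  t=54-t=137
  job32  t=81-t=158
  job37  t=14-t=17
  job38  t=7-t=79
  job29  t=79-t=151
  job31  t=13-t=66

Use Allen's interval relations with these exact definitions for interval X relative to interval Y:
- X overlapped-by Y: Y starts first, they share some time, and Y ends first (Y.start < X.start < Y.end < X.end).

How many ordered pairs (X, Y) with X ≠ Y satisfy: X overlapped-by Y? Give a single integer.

Checking all 132 ordered pairs for relation 'overlapped-by'; matching pairs in alphabetical order:
(job27, job30): job27 overlapped-by job30 ✓
(job27, job31): job27 overlapped-by job31 ✓
(job27, job38): job27 overlapped-by job38 ✓
(job28, job29): job28 overlapped-by job29 ✓
(job28, job34): job28 overlapped-by job34 ✓
(job28, job35): job28 overlapped-by job35 ✓
(job28, job36): job28 overlapped-by job36 ✓
(job29, job27): job29 overlapped-by job27 ✓
(job29, job30): job29 overlapped-by job30 ✓
(job29, job33): job29 overlapped-by job33 ✓
(job29, job34): job29 overlapped-by job34 ✓
(job29, job35): job29 overlapped-by job35 ✓
(job30, job31): job30 overlapped-by job31 ✓
(job30, job38): job30 overlapped-by job38 ✓
(job32, job27): job32 overlapped-by job27 ✓
(job32, job29): job32 overlapped-by job29 ✓
(job32, job30): job32 overlapped-by job30 ✓
(job32, job33): job32 overlapped-by job33 ✓
(job32, job34): job32 overlapped-by job34 ✓
(job32, job35): job32 overlapped-by job35 ✓
(job33, job27): job33 overlapped-by job27 ✓
(job33, job30): job33 overlapped-by job30 ✓
(job33, job31): job33 overlapped-by job31 ✓
(job33, job38): job33 overlapped-by job38 ✓
... plus 11 further pairs not listed.
Count: 35.

35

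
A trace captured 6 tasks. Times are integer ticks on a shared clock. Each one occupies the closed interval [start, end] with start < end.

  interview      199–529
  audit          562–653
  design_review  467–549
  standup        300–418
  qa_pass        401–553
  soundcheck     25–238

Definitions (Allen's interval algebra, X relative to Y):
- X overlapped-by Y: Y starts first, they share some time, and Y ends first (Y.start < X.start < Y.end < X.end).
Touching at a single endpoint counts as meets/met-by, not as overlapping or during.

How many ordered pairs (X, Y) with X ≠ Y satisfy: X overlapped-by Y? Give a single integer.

4

Checking all 30 ordered pairs for relation 'overlapped-by'; matching pairs in alphabetical order:
(design_review, interview): design_review overlapped-by interview ✓
(interview, soundcheck): interview overlapped-by soundcheck ✓
(qa_pass, interview): qa_pass overlapped-by interview ✓
(qa_pass, standup): qa_pass overlapped-by standup ✓
Count: 4.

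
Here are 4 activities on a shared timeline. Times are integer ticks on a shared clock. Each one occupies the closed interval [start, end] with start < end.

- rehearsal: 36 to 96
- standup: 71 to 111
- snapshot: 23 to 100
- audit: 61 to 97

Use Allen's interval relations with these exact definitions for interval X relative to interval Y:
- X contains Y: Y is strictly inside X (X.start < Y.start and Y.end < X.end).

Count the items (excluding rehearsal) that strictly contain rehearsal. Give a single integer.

1

Target rehearsal = [36, 96].
audit [61, 97] → overlapped-by → no.
snapshot [23, 100] → contains → counts.
standup [71, 111] → overlapped-by → no.
Total: 1.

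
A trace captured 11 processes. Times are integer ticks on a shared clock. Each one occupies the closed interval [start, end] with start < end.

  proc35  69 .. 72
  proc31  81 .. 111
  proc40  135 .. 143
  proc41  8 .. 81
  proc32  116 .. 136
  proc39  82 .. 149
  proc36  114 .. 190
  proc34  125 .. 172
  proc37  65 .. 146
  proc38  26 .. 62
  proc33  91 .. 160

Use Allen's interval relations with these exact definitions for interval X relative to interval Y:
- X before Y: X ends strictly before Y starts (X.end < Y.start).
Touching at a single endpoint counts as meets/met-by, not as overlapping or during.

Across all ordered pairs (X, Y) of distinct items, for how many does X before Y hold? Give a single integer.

26

Checking all 110 ordered pairs for relation 'before'; matching pairs in alphabetical order:
(proc31, proc32): proc31 before proc32 ✓
(proc31, proc34): proc31 before proc34 ✓
(proc31, proc36): proc31 before proc36 ✓
(proc31, proc40): proc31 before proc40 ✓
(proc35, proc31): proc35 before proc31 ✓
(proc35, proc32): proc35 before proc32 ✓
(proc35, proc33): proc35 before proc33 ✓
(proc35, proc34): proc35 before proc34 ✓
(proc35, proc36): proc35 before proc36 ✓
(proc35, proc39): proc35 before proc39 ✓
(proc35, proc40): proc35 before proc40 ✓
(proc38, proc31): proc38 before proc31 ✓
(proc38, proc32): proc38 before proc32 ✓
(proc38, proc33): proc38 before proc33 ✓
(proc38, proc34): proc38 before proc34 ✓
(proc38, proc35): proc38 before proc35 ✓
(proc38, proc36): proc38 before proc36 ✓
(proc38, proc37): proc38 before proc37 ✓
(proc38, proc39): proc38 before proc39 ✓
(proc38, proc40): proc38 before proc40 ✓
(proc41, proc32): proc41 before proc32 ✓
(proc41, proc33): proc41 before proc33 ✓
(proc41, proc34): proc41 before proc34 ✓
(proc41, proc36): proc41 before proc36 ✓
... plus 2 further pairs not listed.
Count: 26.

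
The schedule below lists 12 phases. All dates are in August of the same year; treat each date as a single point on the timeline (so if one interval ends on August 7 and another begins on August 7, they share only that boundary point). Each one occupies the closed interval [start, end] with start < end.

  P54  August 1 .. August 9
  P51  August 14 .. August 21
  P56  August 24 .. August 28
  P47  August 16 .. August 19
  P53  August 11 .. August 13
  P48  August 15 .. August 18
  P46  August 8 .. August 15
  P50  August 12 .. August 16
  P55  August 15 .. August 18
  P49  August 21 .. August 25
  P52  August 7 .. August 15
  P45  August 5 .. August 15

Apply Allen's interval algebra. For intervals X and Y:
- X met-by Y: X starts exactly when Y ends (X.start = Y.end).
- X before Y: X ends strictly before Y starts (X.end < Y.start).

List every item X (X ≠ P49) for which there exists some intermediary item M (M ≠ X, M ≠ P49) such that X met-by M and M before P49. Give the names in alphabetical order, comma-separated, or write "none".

Target P49 = [August 21, August 25].
Intermediaries M with M before P49: P45, P46, P47, P48, P50, P52, P53, P54, P55.
Via P45 — items with X met-by P45: P48, P55.
Via P46 — items with X met-by P46: P48, P55.
Via P47 — items with X met-by P47: none.
Via P48 — items with X met-by P48: none.
Via P50 — items with X met-by P50: P47.
Via P52 — items with X met-by P52: P48, P55.
Via P53 — items with X met-by P53: none.
Via P54 — items with X met-by P54: none.
Via P55 — items with X met-by P55: none.
Union: P47, P48, P55.

P47, P48, P55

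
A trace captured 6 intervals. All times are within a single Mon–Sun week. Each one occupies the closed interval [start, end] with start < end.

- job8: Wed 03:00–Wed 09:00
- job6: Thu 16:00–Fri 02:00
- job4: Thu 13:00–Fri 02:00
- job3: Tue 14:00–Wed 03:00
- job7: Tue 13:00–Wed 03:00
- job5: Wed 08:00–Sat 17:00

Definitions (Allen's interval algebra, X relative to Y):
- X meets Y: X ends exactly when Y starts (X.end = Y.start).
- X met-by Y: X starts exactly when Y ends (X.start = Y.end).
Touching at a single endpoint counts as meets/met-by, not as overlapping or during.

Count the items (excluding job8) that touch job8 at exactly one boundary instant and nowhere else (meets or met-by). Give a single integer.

2

Target job8 = [Wed 03:00, Wed 09:00].
job3 [Tue 14:00, Wed 03:00] → meets → counts.
job4 [Thu 13:00, Fri 02:00] → after → no.
job5 [Wed 08:00, Sat 17:00] → overlapped-by → no.
job6 [Thu 16:00, Fri 02:00] → after → no.
job7 [Tue 13:00, Wed 03:00] → meets → counts.
Total: 2.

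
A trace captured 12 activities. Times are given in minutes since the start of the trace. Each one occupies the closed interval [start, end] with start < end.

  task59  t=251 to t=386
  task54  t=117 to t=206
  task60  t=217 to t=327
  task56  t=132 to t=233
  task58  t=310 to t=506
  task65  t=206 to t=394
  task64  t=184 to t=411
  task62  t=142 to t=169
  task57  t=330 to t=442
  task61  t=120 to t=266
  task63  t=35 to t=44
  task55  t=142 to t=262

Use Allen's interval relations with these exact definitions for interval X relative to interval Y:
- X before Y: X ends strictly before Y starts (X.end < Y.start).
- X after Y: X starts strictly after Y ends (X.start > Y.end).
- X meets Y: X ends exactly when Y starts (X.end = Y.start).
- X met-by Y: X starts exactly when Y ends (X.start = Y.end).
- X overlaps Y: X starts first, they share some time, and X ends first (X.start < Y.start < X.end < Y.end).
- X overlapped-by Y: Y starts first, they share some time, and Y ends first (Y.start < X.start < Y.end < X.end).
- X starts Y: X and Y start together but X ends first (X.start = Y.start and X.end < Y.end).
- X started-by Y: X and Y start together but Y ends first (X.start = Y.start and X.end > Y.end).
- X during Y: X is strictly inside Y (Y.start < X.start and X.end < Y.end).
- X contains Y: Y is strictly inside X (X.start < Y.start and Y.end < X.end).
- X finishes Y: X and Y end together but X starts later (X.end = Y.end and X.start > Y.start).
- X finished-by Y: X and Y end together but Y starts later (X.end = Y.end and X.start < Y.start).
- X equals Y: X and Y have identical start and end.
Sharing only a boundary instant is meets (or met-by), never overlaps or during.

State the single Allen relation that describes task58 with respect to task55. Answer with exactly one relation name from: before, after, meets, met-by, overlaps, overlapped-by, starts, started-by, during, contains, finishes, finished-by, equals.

task58 = [t=310, t=506]; task55 = [t=142, t=262].
Compare endpoints: task58.start > task55.start, task58.start > task55.end, task58.end > task55.start, task58.end > task55.end.
That pattern is 'after'.

after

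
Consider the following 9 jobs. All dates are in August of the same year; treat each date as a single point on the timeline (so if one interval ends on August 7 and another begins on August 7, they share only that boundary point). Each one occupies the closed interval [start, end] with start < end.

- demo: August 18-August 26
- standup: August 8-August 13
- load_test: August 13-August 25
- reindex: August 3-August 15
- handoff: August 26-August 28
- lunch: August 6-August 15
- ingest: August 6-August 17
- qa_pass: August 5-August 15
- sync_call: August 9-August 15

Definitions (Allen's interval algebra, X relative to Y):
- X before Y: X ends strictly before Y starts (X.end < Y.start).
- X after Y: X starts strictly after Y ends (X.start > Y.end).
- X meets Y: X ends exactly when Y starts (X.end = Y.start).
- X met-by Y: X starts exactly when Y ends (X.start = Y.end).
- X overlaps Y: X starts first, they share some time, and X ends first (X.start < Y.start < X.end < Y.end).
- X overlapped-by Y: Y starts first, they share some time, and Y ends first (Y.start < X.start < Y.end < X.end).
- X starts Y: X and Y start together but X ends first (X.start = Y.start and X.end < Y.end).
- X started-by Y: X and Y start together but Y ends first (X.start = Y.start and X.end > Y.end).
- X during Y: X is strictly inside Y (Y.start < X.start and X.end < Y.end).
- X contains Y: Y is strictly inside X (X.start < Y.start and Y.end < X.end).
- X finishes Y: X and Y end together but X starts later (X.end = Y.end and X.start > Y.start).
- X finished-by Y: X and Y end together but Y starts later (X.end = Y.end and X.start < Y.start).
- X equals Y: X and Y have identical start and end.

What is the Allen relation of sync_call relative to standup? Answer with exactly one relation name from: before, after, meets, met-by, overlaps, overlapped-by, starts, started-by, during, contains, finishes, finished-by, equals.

sync_call = [August 9, August 15]; standup = [August 8, August 13].
Compare endpoints: sync_call.start > standup.start, sync_call.start < standup.end, sync_call.end > standup.start, sync_call.end > standup.end.
That pattern is 'overlapped-by'.

overlapped-by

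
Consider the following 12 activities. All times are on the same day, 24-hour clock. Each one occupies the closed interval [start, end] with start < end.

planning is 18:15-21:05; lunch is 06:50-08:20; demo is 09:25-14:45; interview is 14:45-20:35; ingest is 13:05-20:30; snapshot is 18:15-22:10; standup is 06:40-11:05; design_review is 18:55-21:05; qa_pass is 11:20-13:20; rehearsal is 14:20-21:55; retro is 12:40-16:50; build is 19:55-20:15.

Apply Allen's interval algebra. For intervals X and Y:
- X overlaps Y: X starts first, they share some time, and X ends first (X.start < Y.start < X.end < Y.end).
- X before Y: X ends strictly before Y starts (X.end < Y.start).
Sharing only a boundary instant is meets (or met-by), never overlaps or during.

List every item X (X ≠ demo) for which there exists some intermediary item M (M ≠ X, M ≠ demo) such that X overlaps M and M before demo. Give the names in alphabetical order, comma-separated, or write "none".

Target demo = [09:25, 14:45].
Intermediaries M with M before demo: lunch.
Via lunch — items with X overlaps lunch: none.
Union: none.

none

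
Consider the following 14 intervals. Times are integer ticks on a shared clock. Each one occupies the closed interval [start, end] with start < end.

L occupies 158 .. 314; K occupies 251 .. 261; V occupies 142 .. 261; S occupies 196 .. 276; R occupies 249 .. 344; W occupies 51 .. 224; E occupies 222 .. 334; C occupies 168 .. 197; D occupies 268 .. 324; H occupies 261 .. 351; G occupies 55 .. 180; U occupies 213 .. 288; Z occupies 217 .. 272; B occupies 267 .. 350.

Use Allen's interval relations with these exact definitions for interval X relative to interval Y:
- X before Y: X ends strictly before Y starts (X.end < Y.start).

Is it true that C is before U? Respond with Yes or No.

C = [168, 197], U = [213, 288].
Actual relation of C to U: before.
Asked whether 'before' holds → Yes.

Yes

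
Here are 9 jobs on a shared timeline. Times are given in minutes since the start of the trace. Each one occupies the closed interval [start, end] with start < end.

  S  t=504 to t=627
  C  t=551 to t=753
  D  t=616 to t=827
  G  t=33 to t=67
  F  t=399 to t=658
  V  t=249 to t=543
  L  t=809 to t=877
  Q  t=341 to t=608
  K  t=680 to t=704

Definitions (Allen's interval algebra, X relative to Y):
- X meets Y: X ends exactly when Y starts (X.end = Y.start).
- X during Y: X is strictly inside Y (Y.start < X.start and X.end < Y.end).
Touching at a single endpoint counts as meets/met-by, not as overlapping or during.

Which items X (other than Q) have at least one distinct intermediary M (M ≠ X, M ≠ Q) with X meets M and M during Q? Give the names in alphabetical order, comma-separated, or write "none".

Target Q = [t=341, t=608].
Intermediaries M with M during Q: none.
Union: none.

none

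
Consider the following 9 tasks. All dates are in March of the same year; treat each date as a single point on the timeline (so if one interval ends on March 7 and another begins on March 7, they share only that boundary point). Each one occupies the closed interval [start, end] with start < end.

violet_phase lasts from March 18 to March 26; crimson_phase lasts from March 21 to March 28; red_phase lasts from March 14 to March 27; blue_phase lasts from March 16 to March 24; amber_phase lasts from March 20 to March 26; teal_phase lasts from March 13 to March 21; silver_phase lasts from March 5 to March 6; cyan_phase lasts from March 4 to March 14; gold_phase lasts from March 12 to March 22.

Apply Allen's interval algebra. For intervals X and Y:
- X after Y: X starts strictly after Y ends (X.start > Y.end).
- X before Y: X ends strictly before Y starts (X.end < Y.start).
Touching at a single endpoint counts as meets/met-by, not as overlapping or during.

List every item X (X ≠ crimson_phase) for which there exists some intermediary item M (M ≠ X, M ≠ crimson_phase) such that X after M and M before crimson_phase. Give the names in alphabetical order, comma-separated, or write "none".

Target crimson_phase = [March 21, March 28].
Intermediaries M with M before crimson_phase: cyan_phase, silver_phase.
Via cyan_phase — items with X after cyan_phase: amber_phase, blue_phase, violet_phase.
Via silver_phase — items with X after silver_phase: amber_phase, blue_phase, gold_phase, red_phase, teal_phase, violet_phase.
Union: amber_phase, blue_phase, gold_phase, red_phase, teal_phase, violet_phase.

amber_phase, blue_phase, gold_phase, red_phase, teal_phase, violet_phase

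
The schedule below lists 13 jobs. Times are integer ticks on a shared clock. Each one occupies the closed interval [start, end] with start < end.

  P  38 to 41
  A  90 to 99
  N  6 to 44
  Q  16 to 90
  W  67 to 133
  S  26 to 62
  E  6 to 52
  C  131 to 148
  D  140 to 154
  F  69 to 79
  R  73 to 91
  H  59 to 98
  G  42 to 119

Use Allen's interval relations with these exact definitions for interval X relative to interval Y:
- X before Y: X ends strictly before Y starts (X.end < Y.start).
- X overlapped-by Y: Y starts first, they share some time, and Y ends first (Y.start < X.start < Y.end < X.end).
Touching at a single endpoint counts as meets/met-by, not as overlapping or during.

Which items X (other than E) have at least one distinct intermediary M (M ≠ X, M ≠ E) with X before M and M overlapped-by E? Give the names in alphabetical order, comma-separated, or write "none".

Target E = [6, 52].
Intermediaries M with M overlapped-by E: G, Q, S.
Via G — items with X before G: P.
Via Q — items with X before Q: none.
Via S — items with X before S: none.
Union: P.

P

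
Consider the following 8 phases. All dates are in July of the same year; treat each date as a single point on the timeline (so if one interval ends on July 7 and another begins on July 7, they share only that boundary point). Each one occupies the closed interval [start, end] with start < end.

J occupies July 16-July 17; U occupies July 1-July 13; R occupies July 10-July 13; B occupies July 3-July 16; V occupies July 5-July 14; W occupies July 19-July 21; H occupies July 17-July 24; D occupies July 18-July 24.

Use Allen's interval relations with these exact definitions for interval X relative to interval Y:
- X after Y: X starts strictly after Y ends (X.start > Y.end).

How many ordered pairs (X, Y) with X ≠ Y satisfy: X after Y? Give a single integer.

Checking all 56 ordered pairs for relation 'after'; matching pairs in alphabetical order:
(D, B): D after B ✓
(D, J): D after J ✓
(D, R): D after R ✓
(D, U): D after U ✓
(D, V): D after V ✓
(H, B): H after B ✓
(H, R): H after R ✓
(H, U): H after U ✓
(H, V): H after V ✓
(J, R): J after R ✓
(J, U): J after U ✓
(J, V): J after V ✓
(W, B): W after B ✓
(W, J): W after J ✓
(W, R): W after R ✓
(W, U): W after U ✓
(W, V): W after V ✓
Count: 17.

17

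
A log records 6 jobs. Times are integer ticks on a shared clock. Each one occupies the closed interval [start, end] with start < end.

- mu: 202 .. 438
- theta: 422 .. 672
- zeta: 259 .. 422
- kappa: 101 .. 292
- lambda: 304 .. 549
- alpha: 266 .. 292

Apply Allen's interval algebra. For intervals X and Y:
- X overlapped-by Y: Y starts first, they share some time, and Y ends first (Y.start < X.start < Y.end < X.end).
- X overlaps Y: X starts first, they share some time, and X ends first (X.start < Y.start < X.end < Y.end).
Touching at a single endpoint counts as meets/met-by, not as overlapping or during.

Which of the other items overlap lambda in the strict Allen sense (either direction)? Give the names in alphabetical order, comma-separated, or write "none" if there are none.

Target lambda = [304, 549].
alpha [266, 292] → before → no.
kappa [101, 292] → before → no.
mu [202, 438] → overlaps → yes.
theta [422, 672] → overlapped-by → yes.
zeta [259, 422] → overlaps → yes.
Result: mu, theta, zeta.

mu, theta, zeta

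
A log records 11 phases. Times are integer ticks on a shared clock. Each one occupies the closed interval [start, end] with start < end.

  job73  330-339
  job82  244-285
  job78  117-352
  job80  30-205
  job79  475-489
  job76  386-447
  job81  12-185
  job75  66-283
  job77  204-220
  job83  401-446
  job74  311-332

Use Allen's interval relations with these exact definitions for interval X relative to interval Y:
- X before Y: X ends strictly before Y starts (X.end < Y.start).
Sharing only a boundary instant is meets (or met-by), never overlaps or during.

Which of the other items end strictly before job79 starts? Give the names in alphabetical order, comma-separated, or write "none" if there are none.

Target job79 = [475, 489].
job73 [330, 339] → before → yes.
job74 [311, 332] → before → yes.
job75 [66, 283] → before → yes.
job76 [386, 447] → before → yes.
job77 [204, 220] → before → yes.
job78 [117, 352] → before → yes.
job80 [30, 205] → before → yes.
job81 [12, 185] → before → yes.
job82 [244, 285] → before → yes.
job83 [401, 446] → before → yes.
Result: job73, job74, job75, job76, job77, job78, job80, job81, job82, job83.

job73, job74, job75, job76, job77, job78, job80, job81, job82, job83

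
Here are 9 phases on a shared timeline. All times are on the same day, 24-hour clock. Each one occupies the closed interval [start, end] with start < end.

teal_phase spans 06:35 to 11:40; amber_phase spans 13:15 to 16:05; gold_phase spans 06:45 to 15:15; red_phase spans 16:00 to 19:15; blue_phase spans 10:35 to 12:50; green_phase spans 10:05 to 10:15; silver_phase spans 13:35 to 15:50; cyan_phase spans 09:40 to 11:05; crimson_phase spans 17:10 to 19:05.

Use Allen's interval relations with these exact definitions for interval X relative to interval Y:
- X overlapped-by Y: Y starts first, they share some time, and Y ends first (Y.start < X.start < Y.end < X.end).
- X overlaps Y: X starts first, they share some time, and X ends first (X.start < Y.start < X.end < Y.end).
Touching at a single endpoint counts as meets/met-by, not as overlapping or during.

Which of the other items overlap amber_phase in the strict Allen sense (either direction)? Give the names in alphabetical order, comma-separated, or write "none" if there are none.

gold_phase, red_phase

Target amber_phase = [13:15, 16:05].
blue_phase [10:35, 12:50] → before → no.
crimson_phase [17:10, 19:05] → after → no.
cyan_phase [09:40, 11:05] → before → no.
gold_phase [06:45, 15:15] → overlaps → yes.
green_phase [10:05, 10:15] → before → no.
red_phase [16:00, 19:15] → overlapped-by → yes.
silver_phase [13:35, 15:50] → during → no.
teal_phase [06:35, 11:40] → before → no.
Result: gold_phase, red_phase.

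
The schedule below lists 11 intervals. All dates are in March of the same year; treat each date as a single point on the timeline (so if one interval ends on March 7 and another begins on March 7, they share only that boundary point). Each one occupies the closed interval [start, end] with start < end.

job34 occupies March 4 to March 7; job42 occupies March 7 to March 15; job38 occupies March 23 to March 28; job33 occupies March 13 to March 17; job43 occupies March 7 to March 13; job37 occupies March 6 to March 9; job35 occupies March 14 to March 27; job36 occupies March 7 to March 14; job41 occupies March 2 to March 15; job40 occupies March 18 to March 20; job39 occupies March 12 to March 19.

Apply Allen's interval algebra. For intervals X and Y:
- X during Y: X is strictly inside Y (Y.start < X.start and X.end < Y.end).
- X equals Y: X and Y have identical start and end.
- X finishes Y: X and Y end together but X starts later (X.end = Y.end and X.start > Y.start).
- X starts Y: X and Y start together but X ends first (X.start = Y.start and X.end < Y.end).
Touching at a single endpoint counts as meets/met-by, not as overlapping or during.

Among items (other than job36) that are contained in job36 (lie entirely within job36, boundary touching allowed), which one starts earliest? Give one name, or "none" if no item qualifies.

Target job36 = [March 7, March 14].
job33 [March 13, March 17] → overlapped-by → excluded.
job34 [March 4, March 7] → meets → excluded.
job35 [March 14, March 27] → met-by → excluded.
job37 [March 6, March 9] → overlaps → excluded.
job38 [March 23, March 28] → after → excluded.
job39 [March 12, March 19] → overlapped-by → excluded.
job40 [March 18, March 20] → after → excluded.
job41 [March 2, March 15] → contains → excluded.
job42 [March 7, March 15] → started-by → excluded.
job43 [March 7, March 13] → starts → candidate.
Among candidates, earliest start is March 7 → job43.

job43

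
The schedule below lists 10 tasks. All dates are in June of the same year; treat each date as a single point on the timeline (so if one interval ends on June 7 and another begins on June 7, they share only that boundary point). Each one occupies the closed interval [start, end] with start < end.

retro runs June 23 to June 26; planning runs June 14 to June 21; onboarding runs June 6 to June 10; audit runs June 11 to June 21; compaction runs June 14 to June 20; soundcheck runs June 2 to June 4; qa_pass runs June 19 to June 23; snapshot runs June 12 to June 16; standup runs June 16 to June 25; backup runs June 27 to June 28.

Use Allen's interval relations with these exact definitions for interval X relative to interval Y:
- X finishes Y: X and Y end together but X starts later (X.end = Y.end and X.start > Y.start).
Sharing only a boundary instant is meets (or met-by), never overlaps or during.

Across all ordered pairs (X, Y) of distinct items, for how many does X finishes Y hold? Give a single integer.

1

Checking all 90 ordered pairs for relation 'finishes'; matching pairs in alphabetical order:
(planning, audit): planning finishes audit ✓
Count: 1.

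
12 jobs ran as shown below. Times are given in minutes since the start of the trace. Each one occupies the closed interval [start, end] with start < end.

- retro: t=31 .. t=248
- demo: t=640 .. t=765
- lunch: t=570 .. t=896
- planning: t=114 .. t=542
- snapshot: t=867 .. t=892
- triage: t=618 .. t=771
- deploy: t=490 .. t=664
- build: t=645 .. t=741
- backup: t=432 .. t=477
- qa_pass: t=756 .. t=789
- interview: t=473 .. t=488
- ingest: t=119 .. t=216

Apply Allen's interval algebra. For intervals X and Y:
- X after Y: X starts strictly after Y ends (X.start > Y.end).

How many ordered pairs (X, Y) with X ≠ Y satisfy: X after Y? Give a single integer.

45

Checking all 132 ordered pairs for relation 'after'; matching pairs in alphabetical order:
(backup, ingest): backup after ingest ✓
(backup, retro): backup after retro ✓
(build, backup): build after backup ✓
(build, ingest): build after ingest ✓
(build, interview): build after interview ✓
(build, planning): build after planning ✓
(build, retro): build after retro ✓
(demo, backup): demo after backup ✓
(demo, ingest): demo after ingest ✓
(demo, interview): demo after interview ✓
(demo, planning): demo after planning ✓
(demo, retro): demo after retro ✓
(deploy, backup): deploy after backup ✓
(deploy, ingest): deploy after ingest ✓
(deploy, interview): deploy after interview ✓
(deploy, retro): deploy after retro ✓
(interview, ingest): interview after ingest ✓
(interview, retro): interview after retro ✓
(lunch, backup): lunch after backup ✓
(lunch, ingest): lunch after ingest ✓
(lunch, interview): lunch after interview ✓
(lunch, planning): lunch after planning ✓
(lunch, retro): lunch after retro ✓
(qa_pass, backup): qa_pass after backup ✓
... plus 21 further pairs not listed.
Count: 45.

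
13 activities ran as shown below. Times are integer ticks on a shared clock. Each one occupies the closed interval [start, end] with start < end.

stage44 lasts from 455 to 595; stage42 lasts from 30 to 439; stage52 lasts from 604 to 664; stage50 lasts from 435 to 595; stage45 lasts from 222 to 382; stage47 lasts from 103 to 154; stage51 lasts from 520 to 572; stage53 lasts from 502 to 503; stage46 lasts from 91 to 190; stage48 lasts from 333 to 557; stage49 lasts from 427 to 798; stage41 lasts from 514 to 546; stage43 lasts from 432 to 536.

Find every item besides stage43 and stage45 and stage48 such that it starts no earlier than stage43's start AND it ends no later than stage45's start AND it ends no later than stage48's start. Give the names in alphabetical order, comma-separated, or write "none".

none

Conditions: its start is no earlier than stage43's start (X.start >= 432) AND its end is no later than stage45's start (X.end <= 222) AND its end is no later than stage48's start (X.end <= 333).
stage41: start 514 >= 432? ✓; end 546 <= 222? ✗; end 546 <= 333? ✗ → no.
stage42: start 30 >= 432? ✗; end 439 <= 222? ✗; end 439 <= 333? ✗ → no.
stage44: start 455 >= 432? ✓; end 595 <= 222? ✗; end 595 <= 333? ✗ → no.
stage46: start 91 >= 432? ✗; end 190 <= 222? ✓; end 190 <= 333? ✓ → no.
stage47: start 103 >= 432? ✗; end 154 <= 222? ✓; end 154 <= 333? ✓ → no.
stage49: start 427 >= 432? ✗; end 798 <= 222? ✗; end 798 <= 333? ✗ → no.
stage50: start 435 >= 432? ✓; end 595 <= 222? ✗; end 595 <= 333? ✗ → no.
stage51: start 520 >= 432? ✓; end 572 <= 222? ✗; end 572 <= 333? ✗ → no.
stage52: start 604 >= 432? ✓; end 664 <= 222? ✗; end 664 <= 333? ✗ → no.
stage53: start 502 >= 432? ✓; end 503 <= 222? ✗; end 503 <= 333? ✗ → no.
Result: none.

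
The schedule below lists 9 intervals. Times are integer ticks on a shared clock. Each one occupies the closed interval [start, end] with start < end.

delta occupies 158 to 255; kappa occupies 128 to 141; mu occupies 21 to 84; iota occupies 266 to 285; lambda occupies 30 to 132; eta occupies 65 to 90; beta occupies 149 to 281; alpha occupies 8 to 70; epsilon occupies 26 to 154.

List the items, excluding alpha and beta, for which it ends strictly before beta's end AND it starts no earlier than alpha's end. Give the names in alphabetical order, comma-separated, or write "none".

Conditions: its end is strictly before beta's end (X.end < 281) AND its start is no earlier than alpha's end (X.start >= 70).
delta: end 255 < 281? ✓; start 158 >= 70? ✓ → yes.
epsilon: end 154 < 281? ✓; start 26 >= 70? ✗ → no.
eta: end 90 < 281? ✓; start 65 >= 70? ✗ → no.
iota: end 285 < 281? ✗; start 266 >= 70? ✓ → no.
kappa: end 141 < 281? ✓; start 128 >= 70? ✓ → yes.
lambda: end 132 < 281? ✓; start 30 >= 70? ✗ → no.
mu: end 84 < 281? ✓; start 21 >= 70? ✗ → no.
Result: delta, kappa.

delta, kappa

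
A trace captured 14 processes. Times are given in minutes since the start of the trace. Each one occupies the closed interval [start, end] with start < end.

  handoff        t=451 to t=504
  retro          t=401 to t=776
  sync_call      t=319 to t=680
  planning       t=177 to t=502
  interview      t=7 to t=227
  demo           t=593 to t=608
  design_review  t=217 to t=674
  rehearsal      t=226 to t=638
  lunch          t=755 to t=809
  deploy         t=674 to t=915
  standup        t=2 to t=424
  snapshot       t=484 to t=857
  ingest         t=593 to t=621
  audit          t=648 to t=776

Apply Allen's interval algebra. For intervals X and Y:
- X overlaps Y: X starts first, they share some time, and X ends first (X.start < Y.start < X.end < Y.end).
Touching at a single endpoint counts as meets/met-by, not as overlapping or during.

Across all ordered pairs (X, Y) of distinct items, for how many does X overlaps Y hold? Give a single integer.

32

Checking all 182 ordered pairs for relation 'overlaps'; matching pairs in alphabetical order:
(audit, deploy): audit overlaps deploy ✓
(audit, lunch): audit overlaps lunch ✓
(design_review, audit): design_review overlaps audit ✓
(design_review, retro): design_review overlaps retro ✓
(design_review, snapshot): design_review overlaps snapshot ✓
(design_review, sync_call): design_review overlaps sync_call ✓
(handoff, snapshot): handoff overlaps snapshot ✓
(interview, design_review): interview overlaps design_review ✓
(interview, planning): interview overlaps planning ✓
(interview, rehearsal): interview overlaps rehearsal ✓
(planning, design_review): planning overlaps design_review ✓
(planning, handoff): planning overlaps handoff ✓
(planning, rehearsal): planning overlaps rehearsal ✓
(planning, retro): planning overlaps retro ✓
(planning, snapshot): planning overlaps snapshot ✓
(planning, sync_call): planning overlaps sync_call ✓
(rehearsal, retro): rehearsal overlaps retro ✓
(rehearsal, snapshot): rehearsal overlaps snapshot ✓
(rehearsal, sync_call): rehearsal overlaps sync_call ✓
(retro, deploy): retro overlaps deploy ✓
(retro, lunch): retro overlaps lunch ✓
(retro, snapshot): retro overlaps snapshot ✓
(snapshot, deploy): snapshot overlaps deploy ✓
(standup, design_review): standup overlaps design_review ✓
... plus 8 further pairs not listed.
Count: 32.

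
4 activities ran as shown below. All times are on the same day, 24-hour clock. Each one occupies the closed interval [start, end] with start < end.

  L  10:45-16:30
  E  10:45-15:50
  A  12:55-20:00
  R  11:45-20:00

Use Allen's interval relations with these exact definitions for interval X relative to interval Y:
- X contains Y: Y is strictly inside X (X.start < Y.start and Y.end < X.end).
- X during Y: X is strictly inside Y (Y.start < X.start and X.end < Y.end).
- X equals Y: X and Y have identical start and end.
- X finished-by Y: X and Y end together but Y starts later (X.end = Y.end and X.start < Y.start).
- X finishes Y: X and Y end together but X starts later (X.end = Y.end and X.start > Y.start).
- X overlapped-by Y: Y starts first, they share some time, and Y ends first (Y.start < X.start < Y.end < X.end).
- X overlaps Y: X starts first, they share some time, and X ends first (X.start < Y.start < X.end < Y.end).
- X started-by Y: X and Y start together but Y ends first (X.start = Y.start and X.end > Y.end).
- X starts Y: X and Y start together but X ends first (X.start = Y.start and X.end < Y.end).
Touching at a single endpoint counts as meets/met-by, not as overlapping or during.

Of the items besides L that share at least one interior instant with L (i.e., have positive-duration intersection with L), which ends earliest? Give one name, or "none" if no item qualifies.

E

Target L = [10:45, 16:30].
A [12:55, 20:00] → overlapped-by → candidate.
E [10:45, 15:50] → starts → candidate.
R [11:45, 20:00] → overlapped-by → candidate.
Among candidates, earliest end is 15:50 → E.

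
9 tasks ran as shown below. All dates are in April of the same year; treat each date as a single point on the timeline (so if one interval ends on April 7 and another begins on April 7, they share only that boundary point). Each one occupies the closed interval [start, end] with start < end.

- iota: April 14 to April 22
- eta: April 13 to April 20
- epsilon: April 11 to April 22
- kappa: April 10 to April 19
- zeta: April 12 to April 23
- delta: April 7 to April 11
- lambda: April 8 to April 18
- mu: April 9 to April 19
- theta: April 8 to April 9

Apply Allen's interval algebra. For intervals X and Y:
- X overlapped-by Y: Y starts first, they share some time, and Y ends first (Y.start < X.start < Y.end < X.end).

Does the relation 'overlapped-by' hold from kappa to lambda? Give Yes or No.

kappa = [April 10, April 19], lambda = [April 8, April 18].
Actual relation of kappa to lambda: overlapped-by.
Asked whether 'overlapped-by' holds → Yes.

Yes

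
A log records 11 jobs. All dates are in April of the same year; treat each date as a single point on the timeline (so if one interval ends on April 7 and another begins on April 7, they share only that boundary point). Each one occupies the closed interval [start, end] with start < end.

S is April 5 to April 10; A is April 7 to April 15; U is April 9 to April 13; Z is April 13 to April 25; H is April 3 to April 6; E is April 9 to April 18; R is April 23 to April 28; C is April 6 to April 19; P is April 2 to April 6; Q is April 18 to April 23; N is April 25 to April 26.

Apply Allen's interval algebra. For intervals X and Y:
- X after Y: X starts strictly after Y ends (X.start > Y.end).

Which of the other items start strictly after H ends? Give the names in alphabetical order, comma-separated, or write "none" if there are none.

A, E, N, Q, R, U, Z

Target H = [April 3, April 6].
A [April 7, April 15] → after → yes.
C [April 6, April 19] → met-by → no.
E [April 9, April 18] → after → yes.
N [April 25, April 26] → after → yes.
P [April 2, April 6] → finished-by → no.
Q [April 18, April 23] → after → yes.
R [April 23, April 28] → after → yes.
S [April 5, April 10] → overlapped-by → no.
U [April 9, April 13] → after → yes.
Z [April 13, April 25] → after → yes.
Result: A, E, N, Q, R, U, Z.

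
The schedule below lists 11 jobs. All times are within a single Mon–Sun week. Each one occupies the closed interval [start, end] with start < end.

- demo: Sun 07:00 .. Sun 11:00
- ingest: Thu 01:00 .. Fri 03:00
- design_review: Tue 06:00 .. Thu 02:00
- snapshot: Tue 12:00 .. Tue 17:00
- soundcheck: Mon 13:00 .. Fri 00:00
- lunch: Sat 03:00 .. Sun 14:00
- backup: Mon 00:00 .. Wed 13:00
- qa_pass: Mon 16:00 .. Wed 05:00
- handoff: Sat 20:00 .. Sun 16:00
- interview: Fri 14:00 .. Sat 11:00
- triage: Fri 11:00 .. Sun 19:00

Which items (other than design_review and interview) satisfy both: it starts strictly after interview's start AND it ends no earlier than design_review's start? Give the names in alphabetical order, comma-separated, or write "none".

demo, handoff, lunch

Conditions: its start is strictly after interview's start (X.start > Fri 14:00) AND its end is no earlier than design_review's start (X.end >= Tue 06:00).
backup: start Mon 00:00 > Fri 14:00? ✗; end Wed 13:00 >= Tue 06:00? ✓ → no.
demo: start Sun 07:00 > Fri 14:00? ✓; end Sun 11:00 >= Tue 06:00? ✓ → yes.
handoff: start Sat 20:00 > Fri 14:00? ✓; end Sun 16:00 >= Tue 06:00? ✓ → yes.
ingest: start Thu 01:00 > Fri 14:00? ✗; end Fri 03:00 >= Tue 06:00? ✓ → no.
lunch: start Sat 03:00 > Fri 14:00? ✓; end Sun 14:00 >= Tue 06:00? ✓ → yes.
qa_pass: start Mon 16:00 > Fri 14:00? ✗; end Wed 05:00 >= Tue 06:00? ✓ → no.
snapshot: start Tue 12:00 > Fri 14:00? ✗; end Tue 17:00 >= Tue 06:00? ✓ → no.
soundcheck: start Mon 13:00 > Fri 14:00? ✗; end Fri 00:00 >= Tue 06:00? ✓ → no.
triage: start Fri 11:00 > Fri 14:00? ✗; end Sun 19:00 >= Tue 06:00? ✓ → no.
Result: demo, handoff, lunch.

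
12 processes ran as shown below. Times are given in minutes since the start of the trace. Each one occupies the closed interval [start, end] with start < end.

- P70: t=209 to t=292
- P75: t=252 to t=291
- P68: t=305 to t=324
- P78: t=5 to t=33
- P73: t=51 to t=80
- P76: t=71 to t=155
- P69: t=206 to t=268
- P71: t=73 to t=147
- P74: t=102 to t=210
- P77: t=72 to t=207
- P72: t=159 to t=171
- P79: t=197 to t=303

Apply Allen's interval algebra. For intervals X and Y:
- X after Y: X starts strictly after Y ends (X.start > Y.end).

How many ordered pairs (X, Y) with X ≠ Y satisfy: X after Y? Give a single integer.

44

Checking all 132 ordered pairs for relation 'after'; matching pairs in alphabetical order:
(P68, P69): P68 after P69 ✓
(P68, P70): P68 after P70 ✓
(P68, P71): P68 after P71 ✓
(P68, P72): P68 after P72 ✓
(P68, P73): P68 after P73 ✓
(P68, P74): P68 after P74 ✓
(P68, P75): P68 after P75 ✓
(P68, P76): P68 after P76 ✓
(P68, P77): P68 after P77 ✓
(P68, P78): P68 after P78 ✓
(P68, P79): P68 after P79 ✓
(P69, P71): P69 after P71 ✓
(P69, P72): P69 after P72 ✓
(P69, P73): P69 after P73 ✓
(P69, P76): P69 after P76 ✓
(P69, P78): P69 after P78 ✓
(P70, P71): P70 after P71 ✓
(P70, P72): P70 after P72 ✓
(P70, P73): P70 after P73 ✓
(P70, P76): P70 after P76 ✓
(P70, P77): P70 after P77 ✓
(P70, P78): P70 after P78 ✓
(P71, P78): P71 after P78 ✓
(P72, P71): P72 after P71 ✓
... plus 20 further pairs not listed.
Count: 44.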